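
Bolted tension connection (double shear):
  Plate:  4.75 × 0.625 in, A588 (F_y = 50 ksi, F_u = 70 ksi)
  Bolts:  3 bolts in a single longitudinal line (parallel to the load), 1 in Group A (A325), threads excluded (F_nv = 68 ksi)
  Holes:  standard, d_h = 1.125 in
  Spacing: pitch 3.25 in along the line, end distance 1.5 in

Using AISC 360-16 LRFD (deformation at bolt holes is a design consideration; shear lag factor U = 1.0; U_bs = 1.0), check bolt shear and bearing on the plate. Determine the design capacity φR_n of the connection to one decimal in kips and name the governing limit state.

194.4 kips (bearing governs)

Bolt shear: A_b = π(1)²/4 = 0.7854 in². φR_n = 0.75 × 68 × 0.7854 × 3 × 2 = 240.3 kips.
Bearing (0.625 in plate, F_u = 70 ksi): end bolts L_c = 1.5 − 1.125/2 = 0.9375, R_n = min(1.2×0.9375×0.625×70, 2.4×1×0.625×70) = 49.219 kips/bolt; interior L_c = 3.25 − 1.125 = 2.125, R_n = 105 kips/bolt. φR_n = 0.75 × (1×49.219 + 2×105) = 194.4 kips.
Governing: min(240.3, 194.4) = 194.4 kips → bearing.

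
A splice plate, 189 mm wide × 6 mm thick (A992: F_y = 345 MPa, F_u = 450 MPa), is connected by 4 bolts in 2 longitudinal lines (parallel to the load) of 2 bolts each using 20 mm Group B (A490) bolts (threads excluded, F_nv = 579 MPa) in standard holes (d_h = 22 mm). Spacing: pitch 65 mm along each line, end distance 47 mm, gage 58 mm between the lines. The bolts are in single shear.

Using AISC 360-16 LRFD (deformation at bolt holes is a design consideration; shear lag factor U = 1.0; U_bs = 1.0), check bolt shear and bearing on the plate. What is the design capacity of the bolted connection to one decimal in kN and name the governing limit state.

Bolt shear: A_b = π(20)²/4 = 314.16 mm². φR_n = 0.75 × 579 × 314.16 × 4 × 1 = 545.7 kN.
Bearing (6 mm plate, F_u = 450 MPa): end bolts L_c = 47 − 22/2 = 36, R_n = min(1.2×36×6×450, 2.4×20×6×450) = 116.64 kN/bolt; interior L_c = 65 − 22 = 43, R_n = 129.6 kN/bolt. φR_n = 0.75 × (2×116.64 + 2×129.6) = 369.4 kN.
Governing: min(545.7, 369.4) = 369.4 kN → bearing.

369.4 kN (bearing governs)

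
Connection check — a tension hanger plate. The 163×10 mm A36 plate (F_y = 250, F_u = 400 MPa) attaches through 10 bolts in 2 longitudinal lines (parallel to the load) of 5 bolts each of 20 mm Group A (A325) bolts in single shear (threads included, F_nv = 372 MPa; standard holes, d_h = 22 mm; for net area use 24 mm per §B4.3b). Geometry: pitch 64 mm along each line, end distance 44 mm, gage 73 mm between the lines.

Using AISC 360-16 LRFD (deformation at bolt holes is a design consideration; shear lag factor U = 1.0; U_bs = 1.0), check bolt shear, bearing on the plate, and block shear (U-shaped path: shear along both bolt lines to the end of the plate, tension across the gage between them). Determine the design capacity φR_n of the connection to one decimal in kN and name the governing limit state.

822.0 kN (block shear governs)

Bolt shear: A_b = π(20)²/4 = 314.16 mm². φR_n = 0.75 × 372 × 314.16 × 10 × 1 = 876.5 kN.
Bearing (10 mm plate, F_u = 400 MPa): end bolts L_c = 44 − 22/2 = 33, R_n = min(1.2×33×10×400, 2.4×20×10×400) = 158.4 kN/bolt; interior L_c = 64 − 22 = 42, R_n = 192 kN/bolt. φR_n = 0.75 × (2×158.4 + 8×192) = 1389.6 kN.
Block shear: shear path 2×[44+4×64] = 2×300 mm, A_gv = 6000, A_nv = 2×(300 − 4.5×24)×10 = 3840 mm²; tension across gage: (73 − 1×24)×10 = 490 mm². R_n = min(0.6×400×3840, 0.6×250×6000) + 1.0×400×490 = min(921.6, 900) + 196 = 1096 kN. φR_n = 0.75 × 1096 = 822.0 kN.
Governing: min(876.5, 1389.6, 822.0) = 822.0 kN → block shear.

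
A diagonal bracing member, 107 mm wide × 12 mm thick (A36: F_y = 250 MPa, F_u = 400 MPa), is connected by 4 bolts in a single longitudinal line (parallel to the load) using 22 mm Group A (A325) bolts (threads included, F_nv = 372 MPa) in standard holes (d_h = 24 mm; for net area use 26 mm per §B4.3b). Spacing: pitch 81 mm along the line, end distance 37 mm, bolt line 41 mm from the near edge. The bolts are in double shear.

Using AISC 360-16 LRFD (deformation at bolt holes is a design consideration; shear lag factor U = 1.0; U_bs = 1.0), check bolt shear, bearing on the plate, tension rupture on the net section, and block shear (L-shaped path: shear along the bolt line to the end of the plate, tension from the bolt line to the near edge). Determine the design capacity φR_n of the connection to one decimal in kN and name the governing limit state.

Bolt shear: A_b = π(22)²/4 = 380.13 mm². φR_n = 0.75 × 372 × 380.13 × 4 × 2 = 848.5 kN.
Bearing (12 mm plate, F_u = 400 MPa): end bolts L_c = 37 − 24/2 = 25, R_n = min(1.2×25×12×400, 2.4×22×12×400) = 144 kN/bolt; interior L_c = 81 − 24 = 57, R_n = 253.44 kN/bolt. φR_n = 0.75 × (1×144 + 3×253.44) = 678.2 kN.
Tension rupture (net): A_n = (107 − 1×26)×12 = 972 mm² (U = 1.0, A_e = A_n). φR_n = 0.75 × 400 × 972 = 291.6 kN.
Block shear: shear path 1×[37+3×81] = 1×280 mm, A_gv = 3360, A_nv = 1×(280 − 3.5×26)×12 = 2268 mm²; tension to near edge: (41 − 0.5×26)×12 = 336 mm². R_n = min(0.6×400×2268, 0.6×250×3360) + 1.0×400×336 = min(544.32, 504) + 134.4 = 638.4 kN. φR_n = 0.75 × 638.4 = 478.8 kN.
Governing: min(848.5, 678.2, 291.6, 478.8) = 291.6 kN → net-section rupture.

291.6 kN (net-section rupture governs)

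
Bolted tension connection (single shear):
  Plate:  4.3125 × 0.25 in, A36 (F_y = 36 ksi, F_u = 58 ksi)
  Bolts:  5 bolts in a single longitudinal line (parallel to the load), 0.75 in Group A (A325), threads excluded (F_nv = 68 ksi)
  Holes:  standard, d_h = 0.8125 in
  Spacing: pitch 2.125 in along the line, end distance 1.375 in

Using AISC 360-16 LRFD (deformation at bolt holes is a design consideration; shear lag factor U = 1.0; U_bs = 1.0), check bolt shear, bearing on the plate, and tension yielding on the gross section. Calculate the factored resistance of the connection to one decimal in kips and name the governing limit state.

34.9 kips (gross-section yield governs)

Bolt shear: A_b = π(0.75)²/4 = 0.44179 in². φR_n = 0.75 × 68 × 0.44179 × 5 × 1 = 112.7 kips.
Bearing (0.25 in plate, F_u = 58 ksi): end bolts L_c = 1.375 − 0.8125/2 = 0.96875, R_n = min(1.2×0.96875×0.25×58, 2.4×0.75×0.25×58) = 16.856 kips/bolt; interior L_c = 2.125 − 0.8125 = 1.3125, R_n = 22.838 kips/bolt. φR_n = 0.75 × (1×16.856 + 4×22.838) = 81.2 kips.
Tension yield (gross): A_g = 4.3125×0.25 = 1.0781 in². φR_n = 0.90 × 36 × 1.0781 = 34.9 kips.
Governing: min(112.7, 81.2, 34.9) = 34.9 kips → gross-section yield.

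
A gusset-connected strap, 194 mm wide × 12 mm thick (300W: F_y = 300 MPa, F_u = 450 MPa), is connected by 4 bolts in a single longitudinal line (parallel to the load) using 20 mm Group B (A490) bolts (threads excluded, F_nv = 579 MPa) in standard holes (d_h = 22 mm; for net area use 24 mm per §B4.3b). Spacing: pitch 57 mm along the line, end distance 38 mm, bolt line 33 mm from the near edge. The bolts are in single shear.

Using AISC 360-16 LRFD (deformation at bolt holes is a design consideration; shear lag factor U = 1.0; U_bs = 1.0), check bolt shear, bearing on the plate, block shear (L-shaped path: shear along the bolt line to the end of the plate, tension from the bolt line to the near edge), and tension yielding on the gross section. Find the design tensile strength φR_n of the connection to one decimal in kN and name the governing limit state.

Bolt shear: A_b = π(20)²/4 = 314.16 mm². φR_n = 0.75 × 579 × 314.16 × 4 × 1 = 545.7 kN.
Bearing (12 mm plate, F_u = 450 MPa): end bolts L_c = 38 − 22/2 = 27, R_n = min(1.2×27×12×450, 2.4×20×12×450) = 174.96 kN/bolt; interior L_c = 57 − 22 = 35, R_n = 226.8 kN/bolt. φR_n = 0.75 × (1×174.96 + 3×226.8) = 641.5 kN.
Block shear: shear path 1×[38+3×57] = 1×209 mm, A_gv = 2508, A_nv = 1×(209 − 3.5×24)×12 = 1500 mm²; tension to near edge: (33 − 0.5×24)×12 = 252 mm². R_n = min(0.6×450×1500, 0.6×300×2508) + 1.0×450×252 = min(405, 451.44) + 113.4 = 518.4 kN. φR_n = 0.75 × 518.4 = 388.8 kN.
Tension yield (gross): A_g = 194×12 = 2328 mm². φR_n = 0.90 × 300 × 2328 = 628.6 kN.
Governing: min(545.7, 641.5, 388.8, 628.6) = 388.8 kN → block shear.

388.8 kN (block shear governs)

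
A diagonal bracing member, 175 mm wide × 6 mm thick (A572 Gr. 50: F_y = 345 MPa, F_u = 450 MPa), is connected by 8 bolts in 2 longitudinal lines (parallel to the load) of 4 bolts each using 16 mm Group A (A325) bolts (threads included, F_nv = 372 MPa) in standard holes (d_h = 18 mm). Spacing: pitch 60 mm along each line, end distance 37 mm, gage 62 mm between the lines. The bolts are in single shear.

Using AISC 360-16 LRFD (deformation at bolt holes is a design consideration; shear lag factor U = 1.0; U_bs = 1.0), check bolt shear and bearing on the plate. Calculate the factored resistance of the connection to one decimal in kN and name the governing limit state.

448.8 kN (bolt shear governs)

Bolt shear: A_b = π(16)²/4 = 201.06 mm². φR_n = 0.75 × 372 × 201.06 × 8 × 1 = 448.8 kN.
Bearing (6 mm plate, F_u = 450 MPa): end bolts L_c = 37 − 18/2 = 28, R_n = min(1.2×28×6×450, 2.4×16×6×450) = 90.72 kN/bolt; interior L_c = 60 − 18 = 42, R_n = 103.68 kN/bolt. φR_n = 0.75 × (2×90.72 + 6×103.68) = 602.6 kN.
Governing: min(448.8, 602.6) = 448.8 kN → bolt shear.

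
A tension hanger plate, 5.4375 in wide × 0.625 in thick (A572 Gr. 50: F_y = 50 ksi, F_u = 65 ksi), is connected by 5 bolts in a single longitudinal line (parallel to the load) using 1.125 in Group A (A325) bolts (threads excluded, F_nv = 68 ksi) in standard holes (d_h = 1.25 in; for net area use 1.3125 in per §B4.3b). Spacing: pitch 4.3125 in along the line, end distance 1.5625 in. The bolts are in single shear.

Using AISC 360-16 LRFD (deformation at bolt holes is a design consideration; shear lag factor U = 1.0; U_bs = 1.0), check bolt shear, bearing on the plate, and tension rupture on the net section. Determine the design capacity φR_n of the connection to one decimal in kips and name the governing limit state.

125.7 kips (net-section rupture governs)

Bolt shear: A_b = π(1.125)²/4 = 0.99402 in². φR_n = 0.75 × 68 × 0.99402 × 5 × 1 = 253.5 kips.
Bearing (0.625 in plate, F_u = 65 ksi): end bolts L_c = 1.5625 − 1.25/2 = 0.9375, R_n = min(1.2×0.9375×0.625×65, 2.4×1.125×0.625×65) = 45.703 kips/bolt; interior L_c = 4.3125 − 1.25 = 3.0625, R_n = 109.69 kips/bolt. φR_n = 0.75 × (1×45.703 + 4×109.69) = 363.3 kips.
Tension rupture (net): A_n = (5.4375 − 1×1.3125)×0.625 = 2.5781 in² (U = 1.0, A_e = A_n). φR_n = 0.75 × 65 × 2.5781 = 125.7 kips.
Governing: min(253.5, 363.3, 125.7) = 125.7 kips → net-section rupture.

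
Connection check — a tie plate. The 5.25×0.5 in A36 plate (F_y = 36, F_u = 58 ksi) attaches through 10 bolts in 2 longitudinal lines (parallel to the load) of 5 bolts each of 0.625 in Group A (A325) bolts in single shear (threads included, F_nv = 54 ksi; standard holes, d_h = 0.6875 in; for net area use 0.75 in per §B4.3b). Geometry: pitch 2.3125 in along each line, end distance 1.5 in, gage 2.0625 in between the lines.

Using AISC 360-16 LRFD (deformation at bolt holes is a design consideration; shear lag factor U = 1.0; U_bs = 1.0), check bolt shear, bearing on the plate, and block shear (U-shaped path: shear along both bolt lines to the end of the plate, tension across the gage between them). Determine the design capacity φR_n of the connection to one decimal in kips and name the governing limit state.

Bolt shear: A_b = π(0.625)²/4 = 0.3068 in². φR_n = 0.75 × 54 × 0.3068 × 10 × 1 = 124.3 kips.
Bearing (0.5 in plate, F_u = 58 ksi): end bolts L_c = 1.5 − 0.6875/2 = 1.15625, R_n = min(1.2×1.15625×0.5×58, 2.4×0.625×0.5×58) = 40.238 kips/bolt; interior L_c = 2.3125 − 0.6875 = 1.625, R_n = 43.5 kips/bolt. φR_n = 0.75 × (2×40.238 + 8×43.5) = 321.4 kips.
Block shear: shear path 2×[1.5+4×2.3125] = 2×10.75 in, A_gv = 10.75, A_nv = 2×(10.75 − 4.5×0.75)×0.5 = 7.375 in²; tension across gage: (2.0625 − 1×0.75)×0.5 = 0.65625 in². R_n = min(0.6×58×7.375, 0.6×36×10.75) + 1.0×58×0.65625 = min(256.65, 232.2) + 38.063 = 270.26 kips. φR_n = 0.75 × 270.26 = 202.7 kips.
Governing: min(124.3, 321.4, 202.7) = 124.3 kips → bolt shear.

124.3 kips (bolt shear governs)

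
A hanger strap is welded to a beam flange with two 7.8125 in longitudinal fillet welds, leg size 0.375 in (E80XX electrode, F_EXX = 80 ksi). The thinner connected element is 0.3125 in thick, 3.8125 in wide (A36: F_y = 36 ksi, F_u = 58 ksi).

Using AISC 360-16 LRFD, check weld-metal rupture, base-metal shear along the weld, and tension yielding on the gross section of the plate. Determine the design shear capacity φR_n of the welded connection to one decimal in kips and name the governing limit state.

Weld metal: throat = 0.707×0.375 = 0.26513 in, L = 2×7.8125 = 15.625 in. φR_n = 0.75 × 0.6 × 80 × 0.26513 × 15.625 = 149.1 kips.
Base metal shear (0.3125 in plate): yield φR_n = 1.0×0.6×36×0.3125×15.625 = 105.5 kips; rupture φR_n = 0.75×0.6×58×0.3125×15.625 = 127.4 kips; take 105.5 kips (yield).
Tension yield (gross): A_g = 3.8125×0.3125 = 1.1914 in². φR_n = 0.90 × 36 × 1.1914 = 38.6 kips.
Governing: min(149.1, 105.5, 38.6) = 38.6 kips → gross-section yield.

38.6 kips (gross-section yield governs)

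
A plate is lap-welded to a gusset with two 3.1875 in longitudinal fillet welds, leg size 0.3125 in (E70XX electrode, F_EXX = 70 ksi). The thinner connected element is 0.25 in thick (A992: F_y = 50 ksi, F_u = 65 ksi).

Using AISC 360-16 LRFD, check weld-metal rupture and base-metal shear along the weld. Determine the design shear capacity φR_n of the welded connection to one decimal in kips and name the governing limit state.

Weld metal: throat = 0.707×0.3125 = 0.22094 in, L = 2×3.1875 = 6.375 in. φR_n = 0.75 × 0.6 × 70 × 0.22094 × 6.375 = 44.4 kips.
Base metal shear (0.25 in plate): yield φR_n = 1.0×0.6×50×0.25×6.375 = 47.8 kips; rupture φR_n = 0.75×0.6×65×0.25×6.375 = 46.6 kips; take 46.6 kips (rupture).
Governing: min(44.4, 46.6) = 44.4 kips → weld metal.

44.4 kips (weld metal governs)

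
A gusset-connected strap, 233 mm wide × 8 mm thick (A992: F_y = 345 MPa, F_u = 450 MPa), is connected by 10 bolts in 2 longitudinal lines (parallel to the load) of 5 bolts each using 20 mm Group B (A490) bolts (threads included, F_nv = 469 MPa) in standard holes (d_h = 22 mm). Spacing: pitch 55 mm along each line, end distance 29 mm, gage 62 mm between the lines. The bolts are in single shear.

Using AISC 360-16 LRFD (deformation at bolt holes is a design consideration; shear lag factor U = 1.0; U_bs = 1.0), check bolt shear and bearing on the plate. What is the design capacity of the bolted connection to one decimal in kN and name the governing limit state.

Bolt shear: A_b = π(20)²/4 = 314.16 mm². φR_n = 0.75 × 469 × 314.16 × 10 × 1 = 1105.1 kN.
Bearing (8 mm plate, F_u = 450 MPa): end bolts L_c = 29 − 22/2 = 18, R_n = min(1.2×18×8×450, 2.4×20×8×450) = 77.76 kN/bolt; interior L_c = 55 − 22 = 33, R_n = 142.56 kN/bolt. φR_n = 0.75 × (2×77.76 + 8×142.56) = 972.0 kN.
Governing: min(1105.1, 972.0) = 972.0 kN → bearing.

972.0 kN (bearing governs)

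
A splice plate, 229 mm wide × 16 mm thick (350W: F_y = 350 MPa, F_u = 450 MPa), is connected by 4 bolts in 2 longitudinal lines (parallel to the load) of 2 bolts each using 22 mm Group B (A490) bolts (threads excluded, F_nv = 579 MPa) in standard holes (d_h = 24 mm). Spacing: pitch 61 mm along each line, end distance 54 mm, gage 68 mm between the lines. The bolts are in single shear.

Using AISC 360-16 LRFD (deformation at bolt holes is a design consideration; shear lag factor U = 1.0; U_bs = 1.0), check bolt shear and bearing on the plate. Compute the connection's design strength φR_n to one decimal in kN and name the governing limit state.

Bolt shear: A_b = π(22)²/4 = 380.13 mm². φR_n = 0.75 × 579 × 380.13 × 4 × 1 = 660.3 kN.
Bearing (16 mm plate, F_u = 450 MPa): end bolts L_c = 54 − 24/2 = 42, R_n = min(1.2×42×16×450, 2.4×22×16×450) = 362.88 kN/bolt; interior L_c = 61 − 24 = 37, R_n = 319.68 kN/bolt. φR_n = 0.75 × (2×362.88 + 2×319.68) = 1023.8 kN.
Governing: min(660.3, 1023.8) = 660.3 kN → bolt shear.

660.3 kN (bolt shear governs)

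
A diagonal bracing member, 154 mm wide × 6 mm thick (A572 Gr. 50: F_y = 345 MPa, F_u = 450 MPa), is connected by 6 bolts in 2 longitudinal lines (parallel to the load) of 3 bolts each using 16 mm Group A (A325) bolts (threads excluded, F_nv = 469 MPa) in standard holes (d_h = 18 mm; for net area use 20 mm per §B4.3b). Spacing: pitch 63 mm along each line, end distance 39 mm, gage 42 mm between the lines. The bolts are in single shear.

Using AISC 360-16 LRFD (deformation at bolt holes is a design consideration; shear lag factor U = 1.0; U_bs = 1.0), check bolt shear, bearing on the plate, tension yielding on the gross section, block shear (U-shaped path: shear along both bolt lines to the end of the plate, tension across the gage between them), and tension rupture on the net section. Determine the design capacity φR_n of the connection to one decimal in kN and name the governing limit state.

Bolt shear: A_b = π(16)²/4 = 201.06 mm². φR_n = 0.75 × 469 × 201.06 × 6 × 1 = 424.3 kN.
Bearing (6 mm plate, F_u = 450 MPa): end bolts L_c = 39 − 18/2 = 30, R_n = min(1.2×30×6×450, 2.4×16×6×450) = 97.2 kN/bolt; interior L_c = 63 − 18 = 45, R_n = 103.68 kN/bolt. φR_n = 0.75 × (2×97.2 + 4×103.68) = 456.8 kN.
Tension yield (gross): A_g = 154×6 = 924 mm². φR_n = 0.90 × 345 × 924 = 286.9 kN.
Block shear: shear path 2×[39+2×63] = 2×165 mm, A_gv = 1980, A_nv = 2×(165 − 2.5×20)×6 = 1380 mm²; tension across gage: (42 − 1×20)×6 = 132 mm². R_n = min(0.6×450×1380, 0.6×345×1980) + 1.0×450×132 = min(372.6, 409.86) + 59.4 = 432 kN. φR_n = 0.75 × 432 = 324.0 kN.
Tension rupture (net): A_n = (154 − 2×20)×6 = 684 mm² (U = 1.0, A_e = A_n). φR_n = 0.75 × 450 × 684 = 230.9 kN.
Governing: min(424.3, 456.8, 286.9, 324.0, 230.9) = 230.9 kN → net-section rupture.

230.9 kN (net-section rupture governs)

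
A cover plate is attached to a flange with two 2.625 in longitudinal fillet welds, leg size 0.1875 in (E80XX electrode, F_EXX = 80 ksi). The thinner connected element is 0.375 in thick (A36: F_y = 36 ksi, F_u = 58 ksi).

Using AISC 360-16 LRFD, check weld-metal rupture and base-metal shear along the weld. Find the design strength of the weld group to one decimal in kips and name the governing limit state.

Weld metal: throat = 0.707×0.1875 = 0.13256 in, L = 2×2.625 = 5.25 in. φR_n = 0.75 × 0.6 × 80 × 0.13256 × 5.25 = 25.1 kips.
Base metal shear (0.375 in plate): yield φR_n = 1.0×0.6×36×0.375×5.25 = 42.5 kips; rupture φR_n = 0.75×0.6×58×0.375×5.25 = 51.4 kips; take 42.5 kips (yield).
Governing: min(25.1, 42.5) = 25.1 kips → weld metal.

25.1 kips (weld metal governs)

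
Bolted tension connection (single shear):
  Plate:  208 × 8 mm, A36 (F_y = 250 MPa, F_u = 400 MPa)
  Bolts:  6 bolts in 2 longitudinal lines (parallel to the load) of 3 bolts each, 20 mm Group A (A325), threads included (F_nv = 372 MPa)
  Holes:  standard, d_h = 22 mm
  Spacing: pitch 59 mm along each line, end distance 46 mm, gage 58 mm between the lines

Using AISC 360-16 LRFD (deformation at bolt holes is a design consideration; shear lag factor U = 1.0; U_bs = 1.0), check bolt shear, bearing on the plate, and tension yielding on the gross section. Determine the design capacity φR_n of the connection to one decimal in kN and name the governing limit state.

374.4 kN (gross-section yield governs)

Bolt shear: A_b = π(20)²/4 = 314.16 mm². φR_n = 0.75 × 372 × 314.16 × 6 × 1 = 525.9 kN.
Bearing (8 mm plate, F_u = 400 MPa): end bolts L_c = 46 − 22/2 = 35, R_n = min(1.2×35×8×400, 2.4×20×8×400) = 134.4 kN/bolt; interior L_c = 59 − 22 = 37, R_n = 142.08 kN/bolt. φR_n = 0.75 × (2×134.4 + 4×142.08) = 627.8 kN.
Tension yield (gross): A_g = 208×8 = 1664 mm². φR_n = 0.90 × 250 × 1664 = 374.4 kN.
Governing: min(525.9, 627.8, 374.4) = 374.4 kN → gross-section yield.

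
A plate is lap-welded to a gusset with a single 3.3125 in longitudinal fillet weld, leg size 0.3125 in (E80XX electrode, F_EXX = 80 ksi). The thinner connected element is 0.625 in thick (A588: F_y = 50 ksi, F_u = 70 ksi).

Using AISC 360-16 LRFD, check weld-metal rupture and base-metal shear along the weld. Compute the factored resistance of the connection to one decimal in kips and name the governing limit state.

26.3 kips (weld metal governs)

Weld metal: throat = 0.707×0.3125 = 0.22094 in, L = 3.3125 in. φR_n = 0.75 × 0.6 × 80 × 0.22094 × 3.3125 = 26.3 kips.
Base metal shear (0.625 in plate): yield φR_n = 1.0×0.6×50×0.625×3.3125 = 62.1 kips; rupture φR_n = 0.75×0.6×70×0.625×3.3125 = 65.2 kips; take 62.1 kips (yield).
Governing: min(26.3, 62.1) = 26.3 kips → weld metal.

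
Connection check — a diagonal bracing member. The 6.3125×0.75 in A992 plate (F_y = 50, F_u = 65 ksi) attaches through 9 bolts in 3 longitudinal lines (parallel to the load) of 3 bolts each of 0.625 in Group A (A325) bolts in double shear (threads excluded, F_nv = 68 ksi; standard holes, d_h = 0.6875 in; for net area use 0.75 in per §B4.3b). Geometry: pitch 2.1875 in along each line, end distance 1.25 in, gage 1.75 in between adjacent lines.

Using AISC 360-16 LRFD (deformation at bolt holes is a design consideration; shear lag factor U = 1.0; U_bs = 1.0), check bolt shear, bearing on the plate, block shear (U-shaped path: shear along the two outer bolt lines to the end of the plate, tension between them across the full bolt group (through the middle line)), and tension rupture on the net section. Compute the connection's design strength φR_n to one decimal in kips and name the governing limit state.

Bolt shear: A_b = π(0.625)²/4 = 0.3068 in². φR_n = 0.75 × 68 × 0.3068 × 9 × 2 = 281.6 kips.
Bearing (0.75 in plate, F_u = 65 ksi): end bolts L_c = 1.25 − 0.6875/2 = 0.90625, R_n = min(1.2×0.90625×0.75×65, 2.4×0.625×0.75×65) = 53.016 kips/bolt; interior L_c = 2.1875 − 0.6875 = 1.5, R_n = 73.125 kips/bolt. φR_n = 0.75 × (3×53.016 + 6×73.125) = 448.3 kips.
Block shear: shear path 2×[1.25+2×2.1875] = 2×5.625 in, A_gv = 8.4375, A_nv = 2×(5.625 − 2.5×0.75)×0.75 = 5.625 in²; tension across gage: (3.5 − 2×0.75)×0.75 = 1.5 in². R_n = min(0.6×65×5.625, 0.6×50×8.4375) + 1.0×65×1.5 = min(219.38, 253.13) + 97.5 = 316.88 kips. φR_n = 0.75 × 316.88 = 237.7 kips.
Tension rupture (net): A_n = (6.3125 − 3×0.75)×0.75 = 3.0469 in² (U = 1.0, A_e = A_n). φR_n = 0.75 × 65 × 3.0469 = 148.5 kips.
Governing: min(281.6, 448.3, 237.7, 148.5) = 148.5 kips → net-section rupture.

148.5 kips (net-section rupture governs)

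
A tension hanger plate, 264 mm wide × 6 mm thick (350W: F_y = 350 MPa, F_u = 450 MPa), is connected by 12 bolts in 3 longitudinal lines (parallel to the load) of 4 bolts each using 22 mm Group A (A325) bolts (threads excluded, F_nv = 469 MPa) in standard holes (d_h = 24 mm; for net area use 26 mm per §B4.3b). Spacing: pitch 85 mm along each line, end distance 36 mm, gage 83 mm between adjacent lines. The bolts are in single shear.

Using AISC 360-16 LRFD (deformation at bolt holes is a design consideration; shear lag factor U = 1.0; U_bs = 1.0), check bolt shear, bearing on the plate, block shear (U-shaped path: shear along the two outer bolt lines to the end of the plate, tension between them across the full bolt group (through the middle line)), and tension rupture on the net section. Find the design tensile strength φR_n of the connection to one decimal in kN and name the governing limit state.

376.7 kN (net-section rupture governs)

Bolt shear: A_b = π(22)²/4 = 380.13 mm². φR_n = 0.75 × 469 × 380.13 × 12 × 1 = 1604.5 kN.
Bearing (6 mm plate, F_u = 450 MPa): end bolts L_c = 36 − 24/2 = 24, R_n = min(1.2×24×6×450, 2.4×22×6×450) = 77.76 kN/bolt; interior L_c = 85 − 24 = 61, R_n = 142.56 kN/bolt. φR_n = 0.75 × (3×77.76 + 9×142.56) = 1137.2 kN.
Block shear: shear path 2×[36+3×85] = 2×291 mm, A_gv = 3492, A_nv = 2×(291 − 3.5×26)×6 = 2400 mm²; tension across gage: (166 − 2×26)×6 = 684 mm². R_n = min(0.6×450×2400, 0.6×350×3492) + 1.0×450×684 = min(648, 733.32) + 307.8 = 955.8 kN. φR_n = 0.75 × 955.8 = 716.9 kN.
Tension rupture (net): A_n = (264 − 3×26)×6 = 1116 mm² (U = 1.0, A_e = A_n). φR_n = 0.75 × 450 × 1116 = 376.7 kN.
Governing: min(1604.5, 1137.2, 716.9, 376.7) = 376.7 kN → net-section rupture.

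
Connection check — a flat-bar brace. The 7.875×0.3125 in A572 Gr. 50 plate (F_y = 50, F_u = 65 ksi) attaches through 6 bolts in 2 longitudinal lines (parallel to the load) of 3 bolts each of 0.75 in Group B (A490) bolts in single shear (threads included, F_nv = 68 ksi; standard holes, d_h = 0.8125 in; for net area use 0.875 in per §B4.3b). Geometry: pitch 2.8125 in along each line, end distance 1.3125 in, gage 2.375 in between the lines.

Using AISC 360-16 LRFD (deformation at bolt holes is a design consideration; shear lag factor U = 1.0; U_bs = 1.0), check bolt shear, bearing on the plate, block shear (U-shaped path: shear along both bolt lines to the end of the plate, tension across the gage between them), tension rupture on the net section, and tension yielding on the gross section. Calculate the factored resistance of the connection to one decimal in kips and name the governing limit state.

Bolt shear: A_b = π(0.75)²/4 = 0.44179 in². φR_n = 0.75 × 68 × 0.44179 × 6 × 1 = 135.2 kips.
Bearing (0.3125 in plate, F_u = 65 ksi): end bolts L_c = 1.3125 − 0.8125/2 = 0.90625, R_n = min(1.2×0.90625×0.3125×65, 2.4×0.75×0.3125×65) = 22.09 kips/bolt; interior L_c = 2.8125 − 0.8125 = 2, R_n = 36.563 kips/bolt. φR_n = 0.75 × (2×22.09 + 4×36.563) = 142.8 kips.
Block shear: shear path 2×[1.3125+2×2.8125] = 2×6.9375 in, A_gv = 4.3359, A_nv = 2×(6.9375 − 2.5×0.875)×0.3125 = 2.9688 in²; tension across gage: (2.375 − 1×0.875)×0.3125 = 0.46875 in². R_n = min(0.6×65×2.9688, 0.6×50×4.3359) + 1.0×65×0.46875 = min(115.78, 130.08) + 30.469 = 146.25 kips. φR_n = 0.75 × 146.25 = 109.7 kips.
Tension rupture (net): A_n = (7.875 − 2×0.875)×0.3125 = 1.9141 in² (U = 1.0, A_e = A_n). φR_n = 0.75 × 65 × 1.9141 = 93.3 kips.
Tension yield (gross): A_g = 7.875×0.3125 = 2.4609 in². φR_n = 0.90 × 50 × 2.4609 = 110.7 kips.
Governing: min(135.2, 142.8, 109.7, 93.3, 110.7) = 93.3 kips → net-section rupture.

93.3 kips (net-section rupture governs)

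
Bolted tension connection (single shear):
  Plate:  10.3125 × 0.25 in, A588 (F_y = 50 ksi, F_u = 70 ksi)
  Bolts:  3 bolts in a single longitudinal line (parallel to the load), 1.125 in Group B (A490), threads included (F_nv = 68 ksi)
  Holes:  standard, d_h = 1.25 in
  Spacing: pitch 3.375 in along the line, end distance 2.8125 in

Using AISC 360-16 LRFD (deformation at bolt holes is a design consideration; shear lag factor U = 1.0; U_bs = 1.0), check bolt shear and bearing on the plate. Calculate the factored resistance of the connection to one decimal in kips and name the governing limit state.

101.4 kips (bearing governs)

Bolt shear: A_b = π(1.125)²/4 = 0.99402 in². φR_n = 0.75 × 68 × 0.99402 × 3 × 1 = 152.1 kips.
Bearing (0.25 in plate, F_u = 70 ksi): end bolts L_c = 2.8125 − 1.25/2 = 2.1875, R_n = min(1.2×2.1875×0.25×70, 2.4×1.125×0.25×70) = 45.938 kips/bolt; interior L_c = 3.375 − 1.25 = 2.125, R_n = 44.625 kips/bolt. φR_n = 0.75 × (1×45.938 + 2×44.625) = 101.4 kips.
Governing: min(152.1, 101.4) = 101.4 kips → bearing.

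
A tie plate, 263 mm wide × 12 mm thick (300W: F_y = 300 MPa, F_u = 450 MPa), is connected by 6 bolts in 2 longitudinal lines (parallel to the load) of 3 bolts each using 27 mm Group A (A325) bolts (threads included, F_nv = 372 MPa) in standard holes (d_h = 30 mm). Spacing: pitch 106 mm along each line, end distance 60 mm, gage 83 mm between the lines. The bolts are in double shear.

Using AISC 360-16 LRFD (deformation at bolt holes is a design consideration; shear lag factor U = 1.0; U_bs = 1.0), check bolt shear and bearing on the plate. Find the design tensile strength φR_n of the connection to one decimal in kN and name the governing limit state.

Bolt shear: A_b = π(27)²/4 = 572.56 mm². φR_n = 0.75 × 372 × 572.56 × 6 × 2 = 1916.9 kN.
Bearing (12 mm plate, F_u = 450 MPa): end bolts L_c = 60 − 30/2 = 45, R_n = min(1.2×45×12×450, 2.4×27×12×450) = 291.6 kN/bolt; interior L_c = 106 − 30 = 76, R_n = 349.92 kN/bolt. φR_n = 0.75 × (2×291.6 + 4×349.92) = 1487.2 kN.
Governing: min(1916.9, 1487.2) = 1487.2 kN → bearing.

1487.2 kN (bearing governs)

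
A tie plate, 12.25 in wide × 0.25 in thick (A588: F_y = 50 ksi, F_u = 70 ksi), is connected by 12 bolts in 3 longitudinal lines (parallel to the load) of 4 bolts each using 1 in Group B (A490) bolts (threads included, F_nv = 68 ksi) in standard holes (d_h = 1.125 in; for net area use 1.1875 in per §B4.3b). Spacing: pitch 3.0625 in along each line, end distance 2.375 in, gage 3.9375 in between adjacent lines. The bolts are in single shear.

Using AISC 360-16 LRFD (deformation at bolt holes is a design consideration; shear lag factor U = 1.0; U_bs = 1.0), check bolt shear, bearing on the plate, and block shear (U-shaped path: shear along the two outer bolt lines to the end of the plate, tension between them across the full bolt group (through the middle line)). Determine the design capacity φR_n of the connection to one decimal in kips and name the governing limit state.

188.8 kips (block shear governs)

Bolt shear: A_b = π(1)²/4 = 0.7854 in². φR_n = 0.75 × 68 × 0.7854 × 12 × 1 = 480.7 kips.
Bearing (0.25 in plate, F_u = 70 ksi): end bolts L_c = 2.375 − 1.125/2 = 1.8125, R_n = min(1.2×1.8125×0.25×70, 2.4×1×0.25×70) = 38.063 kips/bolt; interior L_c = 3.0625 − 1.125 = 1.9375, R_n = 40.688 kips/bolt. φR_n = 0.75 × (3×38.063 + 9×40.688) = 360.3 kips.
Block shear: shear path 2×[2.375+3×3.0625] = 2×11.5625 in, A_gv = 5.7813, A_nv = 2×(11.5625 − 3.5×1.1875)×0.25 = 3.7031 in²; tension across gage: (7.875 − 2×1.1875)×0.25 = 1.375 in². R_n = min(0.6×70×3.7031, 0.6×50×5.7813) + 1.0×70×1.375 = min(155.53, 173.44) + 96.25 = 251.78 kips. φR_n = 0.75 × 251.78 = 188.8 kips.
Governing: min(480.7, 360.3, 188.8) = 188.8 kips → block shear.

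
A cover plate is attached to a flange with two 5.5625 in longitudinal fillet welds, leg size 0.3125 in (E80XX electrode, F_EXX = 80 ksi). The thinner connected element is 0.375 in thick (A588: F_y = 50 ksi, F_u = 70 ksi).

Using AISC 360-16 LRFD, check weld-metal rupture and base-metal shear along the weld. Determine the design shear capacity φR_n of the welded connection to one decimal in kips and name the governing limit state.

Weld metal: throat = 0.707×0.3125 = 0.22094 in, L = 2×5.5625 = 11.125 in. φR_n = 0.75 × 0.6 × 80 × 0.22094 × 11.125 = 88.5 kips.
Base metal shear (0.375 in plate): yield φR_n = 1.0×0.6×50×0.375×11.125 = 125.2 kips; rupture φR_n = 0.75×0.6×70×0.375×11.125 = 131.4 kips; take 125.2 kips (yield).
Governing: min(88.5, 125.2) = 88.5 kips → weld metal.

88.5 kips (weld metal governs)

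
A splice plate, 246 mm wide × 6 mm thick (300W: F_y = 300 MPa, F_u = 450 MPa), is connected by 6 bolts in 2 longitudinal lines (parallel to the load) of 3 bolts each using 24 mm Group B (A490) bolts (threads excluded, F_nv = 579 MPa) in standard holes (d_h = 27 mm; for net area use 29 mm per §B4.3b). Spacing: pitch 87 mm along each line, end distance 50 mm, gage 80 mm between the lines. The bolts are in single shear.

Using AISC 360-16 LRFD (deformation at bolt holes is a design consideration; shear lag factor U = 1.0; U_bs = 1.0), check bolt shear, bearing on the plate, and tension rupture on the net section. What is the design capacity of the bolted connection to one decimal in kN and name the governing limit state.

Bolt shear: A_b = π(24)²/4 = 452.39 mm². φR_n = 0.75 × 579 × 452.39 × 6 × 1 = 1178.7 kN.
Bearing (6 mm plate, F_u = 450 MPa): end bolts L_c = 50 − 27/2 = 36.5, R_n = min(1.2×36.5×6×450, 2.4×24×6×450) = 118.26 kN/bolt; interior L_c = 87 − 27 = 60, R_n = 155.52 kN/bolt. φR_n = 0.75 × (2×118.26 + 4×155.52) = 644.0 kN.
Tension rupture (net): A_n = (246 − 2×29)×6 = 1128 mm² (U = 1.0, A_e = A_n). φR_n = 0.75 × 450 × 1128 = 380.7 kN.
Governing: min(1178.7, 644.0, 380.7) = 380.7 kN → net-section rupture.

380.7 kN (net-section rupture governs)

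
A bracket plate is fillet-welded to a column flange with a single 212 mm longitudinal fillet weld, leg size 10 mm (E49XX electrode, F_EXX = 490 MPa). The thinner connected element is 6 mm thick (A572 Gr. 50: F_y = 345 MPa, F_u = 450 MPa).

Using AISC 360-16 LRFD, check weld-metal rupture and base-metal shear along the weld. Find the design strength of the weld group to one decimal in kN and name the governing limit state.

Weld metal: throat = 0.707×10 = 7.07 mm, L = 212 mm. φR_n = 0.75 × 0.6 × 490 × 7.07 × 212 = 330.5 kN.
Base metal shear (6 mm plate): yield φR_n = 1.0×0.6×345×6×212 = 263.3 kN; rupture φR_n = 0.75×0.6×450×6×212 = 257.6 kN; take 257.6 kN (rupture).
Governing: min(330.5, 257.6) = 257.6 kN → base-metal shear.

257.6 kN (base-metal shear governs)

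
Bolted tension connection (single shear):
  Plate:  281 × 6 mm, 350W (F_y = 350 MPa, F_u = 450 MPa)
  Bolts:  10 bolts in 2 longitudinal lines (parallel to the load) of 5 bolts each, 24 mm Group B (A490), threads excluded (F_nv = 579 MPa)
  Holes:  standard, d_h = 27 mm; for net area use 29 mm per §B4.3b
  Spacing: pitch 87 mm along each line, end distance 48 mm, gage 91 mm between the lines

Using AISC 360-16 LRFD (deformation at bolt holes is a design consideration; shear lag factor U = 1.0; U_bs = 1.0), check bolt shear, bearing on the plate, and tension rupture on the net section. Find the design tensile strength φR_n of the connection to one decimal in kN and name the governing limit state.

Bolt shear: A_b = π(24)²/4 = 452.39 mm². φR_n = 0.75 × 579 × 452.39 × 10 × 1 = 1964.5 kN.
Bearing (6 mm plate, F_u = 450 MPa): end bolts L_c = 48 − 27/2 = 34.5, R_n = min(1.2×34.5×6×450, 2.4×24×6×450) = 111.78 kN/bolt; interior L_c = 87 − 27 = 60, R_n = 155.52 kN/bolt. φR_n = 0.75 × (2×111.78 + 8×155.52) = 1100.8 kN.
Tension rupture (net): A_n = (281 − 2×29)×6 = 1338 mm² (U = 1.0, A_e = A_n). φR_n = 0.75 × 450 × 1338 = 451.6 kN.
Governing: min(1964.5, 1100.8, 451.6) = 451.6 kN → net-section rupture.

451.6 kN (net-section rupture governs)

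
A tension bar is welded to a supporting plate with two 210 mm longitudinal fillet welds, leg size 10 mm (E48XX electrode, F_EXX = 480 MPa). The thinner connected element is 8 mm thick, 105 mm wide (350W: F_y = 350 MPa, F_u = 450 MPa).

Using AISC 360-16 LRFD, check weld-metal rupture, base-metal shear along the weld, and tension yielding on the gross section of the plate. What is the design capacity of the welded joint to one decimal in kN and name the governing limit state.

Weld metal: throat = 0.707×10 = 7.07 mm, L = 2×210 = 420 mm. φR_n = 0.75 × 0.6 × 480 × 7.07 × 420 = 641.4 kN.
Base metal shear (8 mm plate): yield φR_n = 1.0×0.6×350×8×420 = 705.6 kN; rupture φR_n = 0.75×0.6×450×8×420 = 680.4 kN; take 680.4 kN (rupture).
Tension yield (gross): A_g = 105×8 = 840 mm². φR_n = 0.90 × 350 × 840 = 264.6 kN.
Governing: min(641.4, 680.4, 264.6) = 264.6 kN → gross-section yield.

264.6 kN (gross-section yield governs)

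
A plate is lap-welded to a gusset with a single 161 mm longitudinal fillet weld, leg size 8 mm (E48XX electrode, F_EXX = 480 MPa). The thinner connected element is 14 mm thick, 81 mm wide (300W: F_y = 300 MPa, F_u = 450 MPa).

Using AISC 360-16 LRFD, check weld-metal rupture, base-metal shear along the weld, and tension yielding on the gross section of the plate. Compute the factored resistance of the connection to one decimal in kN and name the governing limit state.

Weld metal: throat = 0.707×8 = 5.656 mm, L = 161 mm. φR_n = 0.75 × 0.6 × 480 × 5.656 × 161 = 196.7 kN.
Base metal shear (14 mm plate): yield φR_n = 1.0×0.6×300×14×161 = 405.7 kN; rupture φR_n = 0.75×0.6×450×14×161 = 456.4 kN; take 405.7 kN (yield).
Tension yield (gross): A_g = 81×14 = 1134 mm². φR_n = 0.90 × 300 × 1134 = 306.2 kN.
Governing: min(196.7, 405.7, 306.2) = 196.7 kN → weld metal.

196.7 kN (weld metal governs)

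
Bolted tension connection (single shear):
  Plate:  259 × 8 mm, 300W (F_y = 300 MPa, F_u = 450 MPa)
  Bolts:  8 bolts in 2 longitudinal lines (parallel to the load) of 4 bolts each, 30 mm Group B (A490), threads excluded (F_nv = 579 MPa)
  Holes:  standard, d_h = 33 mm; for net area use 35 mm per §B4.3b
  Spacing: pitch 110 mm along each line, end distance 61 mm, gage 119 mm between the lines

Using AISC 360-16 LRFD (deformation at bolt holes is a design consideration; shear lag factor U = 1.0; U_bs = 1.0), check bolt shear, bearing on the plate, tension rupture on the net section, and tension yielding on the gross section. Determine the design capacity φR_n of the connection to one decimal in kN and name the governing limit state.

510.3 kN (net-section rupture governs)

Bolt shear: A_b = π(30)²/4 = 706.86 mm². φR_n = 0.75 × 579 × 706.86 × 8 × 1 = 2455.6 kN.
Bearing (8 mm plate, F_u = 450 MPa): end bolts L_c = 61 − 33/2 = 44.5, R_n = min(1.2×44.5×8×450, 2.4×30×8×450) = 192.24 kN/bolt; interior L_c = 110 − 33 = 77, R_n = 259.2 kN/bolt. φR_n = 0.75 × (2×192.24 + 6×259.2) = 1454.8 kN.
Tension rupture (net): A_n = (259 − 2×35)×8 = 1512 mm² (U = 1.0, A_e = A_n). φR_n = 0.75 × 450 × 1512 = 510.3 kN.
Tension yield (gross): A_g = 259×8 = 2072 mm². φR_n = 0.90 × 300 × 2072 = 559.4 kN.
Governing: min(2455.6, 1454.8, 510.3, 559.4) = 510.3 kN → net-section rupture.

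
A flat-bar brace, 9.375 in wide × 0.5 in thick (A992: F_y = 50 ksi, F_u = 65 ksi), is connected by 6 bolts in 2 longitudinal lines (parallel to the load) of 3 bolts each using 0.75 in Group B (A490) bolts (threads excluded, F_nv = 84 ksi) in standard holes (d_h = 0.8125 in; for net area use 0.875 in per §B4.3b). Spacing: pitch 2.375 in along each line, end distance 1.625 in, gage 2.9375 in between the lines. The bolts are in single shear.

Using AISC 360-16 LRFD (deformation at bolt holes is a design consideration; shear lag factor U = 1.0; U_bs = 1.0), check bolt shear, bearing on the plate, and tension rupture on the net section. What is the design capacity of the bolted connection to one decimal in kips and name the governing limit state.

167.0 kips (bolt shear governs)

Bolt shear: A_b = π(0.75)²/4 = 0.44179 in². φR_n = 0.75 × 84 × 0.44179 × 6 × 1 = 167.0 kips.
Bearing (0.5 in plate, F_u = 65 ksi): end bolts L_c = 1.625 − 0.8125/2 = 1.21875, R_n = min(1.2×1.21875×0.5×65, 2.4×0.75×0.5×65) = 47.531 kips/bolt; interior L_c = 2.375 − 0.8125 = 1.5625, R_n = 58.5 kips/bolt. φR_n = 0.75 × (2×47.531 + 4×58.5) = 246.8 kips.
Tension rupture (net): A_n = (9.375 − 2×0.875)×0.5 = 3.8125 in² (U = 1.0, A_e = A_n). φR_n = 0.75 × 65 × 3.8125 = 185.9 kips.
Governing: min(167.0, 246.8, 185.9) = 167.0 kips → bolt shear.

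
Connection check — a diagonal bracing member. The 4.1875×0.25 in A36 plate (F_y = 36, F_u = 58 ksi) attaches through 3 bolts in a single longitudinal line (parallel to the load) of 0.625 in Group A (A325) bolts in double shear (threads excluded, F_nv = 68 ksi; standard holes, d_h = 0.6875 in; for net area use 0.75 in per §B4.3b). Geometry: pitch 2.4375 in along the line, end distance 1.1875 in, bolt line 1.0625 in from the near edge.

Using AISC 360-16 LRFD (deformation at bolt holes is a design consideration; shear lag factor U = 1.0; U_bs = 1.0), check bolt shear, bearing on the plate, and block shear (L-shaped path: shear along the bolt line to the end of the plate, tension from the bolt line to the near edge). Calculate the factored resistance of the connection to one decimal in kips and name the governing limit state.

32.0 kips (block shear governs)

Bolt shear: A_b = π(0.625)²/4 = 0.3068 in². φR_n = 0.75 × 68 × 0.3068 × 3 × 2 = 93.9 kips.
Bearing (0.25 in plate, F_u = 58 ksi): end bolts L_c = 1.1875 − 0.6875/2 = 0.84375, R_n = min(1.2×0.84375×0.25×58, 2.4×0.625×0.25×58) = 14.681 kips/bolt; interior L_c = 2.4375 − 0.6875 = 1.75, R_n = 21.75 kips/bolt. φR_n = 0.75 × (1×14.681 + 2×21.75) = 43.6 kips.
Block shear: shear path 1×[1.1875+2×2.4375] = 1×6.0625 in, A_gv = 1.5156, A_nv = 1×(6.0625 − 2.5×0.75)×0.25 = 1.0469 in²; tension to near edge: (1.0625 − 0.5×0.75)×0.25 = 0.17188 in². R_n = min(0.6×58×1.0469, 0.6×36×1.5156) + 1.0×58×0.17188 = min(36.432, 32.737) + 9.969 = 42.706 kips. φR_n = 0.75 × 42.706 = 32.0 kips.
Governing: min(93.9, 43.6, 32.0) = 32.0 kips → block shear.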